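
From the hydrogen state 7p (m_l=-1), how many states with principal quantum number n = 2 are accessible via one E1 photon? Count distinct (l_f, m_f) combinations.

1

E1 requires Δl = ±1, so l_f ∈ {0, 2}; with 0 ≤ l_f ≤ n_f−1 = 1, the allowed l_f values are {0}.
For l_f = 0: m_f ∈ {m_i−1, m_i, m_i+1} ∩ [−0, 0] = {0} → 1 state.
Total: 1.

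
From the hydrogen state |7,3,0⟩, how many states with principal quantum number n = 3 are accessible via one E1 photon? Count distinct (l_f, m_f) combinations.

E1 requires Δl = ±1, so l_f ∈ {2, 4}; with 0 ≤ l_f ≤ n_f−1 = 2, the allowed l_f values are {2}.
For l_f = 2: m_f ∈ {m_i−1, m_i, m_i+1} ∩ [−2, 2] = {-1, 0, 1} → 3 states.
Total: 3.

3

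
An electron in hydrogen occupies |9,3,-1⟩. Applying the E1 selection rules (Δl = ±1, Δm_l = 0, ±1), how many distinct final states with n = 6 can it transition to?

E1 requires Δl = ±1, so l_f ∈ {2, 4}; with 0 ≤ l_f ≤ n_f−1 = 5, the allowed l_f values are {2, 4}.
For l_f = 2: m_f ∈ {m_i−1, m_i, m_i+1} ∩ [−2, 2] = {-2, -1, 0} → 3 states.
For l_f = 4: m_f ∈ {m_i−1, m_i, m_i+1} ∩ [−4, 4] = {-2, -1, 0} → 3 states.
Total: 6.

6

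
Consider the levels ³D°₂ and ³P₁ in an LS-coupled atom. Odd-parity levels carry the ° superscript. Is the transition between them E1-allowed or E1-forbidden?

allowed

Initial level: S=1, L=2, J=2, parity odd. Final level: S=1, L=1, J=1, parity even.
Parity must change: odd → even — passes.
ΔS = 0: S: 1 → 1 — passes.
ΔL = 0, ±1 (not L=0↔0): L: 2 → 1, ΔL = -1 — passes.
ΔJ = 0, ±1 (not J=0↔0): J: 2 → 1, ΔJ = -1 — passes.
All four E1 rules are satisfied.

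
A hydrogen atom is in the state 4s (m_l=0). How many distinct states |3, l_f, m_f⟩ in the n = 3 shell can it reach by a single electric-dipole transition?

E1 requires Δl = ±1, so l_f ∈ {-1, 1}; with 0 ≤ l_f ≤ n_f−1 = 2, the allowed l_f values are {1}.
For l_f = 1: m_f ∈ {m_i−1, m_i, m_i+1} ∩ [−1, 1] = {-1, 0, 1} → 3 states.
Total: 3.

3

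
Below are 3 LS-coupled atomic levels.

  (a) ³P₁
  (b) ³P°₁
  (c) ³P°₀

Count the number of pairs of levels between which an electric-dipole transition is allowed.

2

(a)–(b): allowed.
(a)–(c): allowed.
(b)–(c): forbidden (parity).
Allowed pairs: 2 of 3.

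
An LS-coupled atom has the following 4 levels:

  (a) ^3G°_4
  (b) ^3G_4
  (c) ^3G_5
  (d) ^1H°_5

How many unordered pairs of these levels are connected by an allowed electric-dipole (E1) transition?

(a)–(b): allowed.
(a)–(c): allowed.
(a)–(d): forbidden (parity, ΔS).
(b)–(c): forbidden (parity).
(b)–(d): forbidden (ΔS).
(c)–(d): forbidden (ΔS).
Allowed pairs: 2 of 6.

2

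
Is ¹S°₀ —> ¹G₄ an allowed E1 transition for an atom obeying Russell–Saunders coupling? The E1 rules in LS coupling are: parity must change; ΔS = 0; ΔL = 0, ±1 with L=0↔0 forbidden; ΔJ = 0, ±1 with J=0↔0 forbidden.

forbidden

Reading off the term symbols: S 0→0, L 0→4, J 0→4, parity odd→even.
ΔJ = 0, ±1 (not J=0↔0): J: 0 → 4, ΔJ = +4 — fails.
ΔL = 0, ±1 (not L=0↔0): L: 0 → 4, ΔL = +4 — fails.
Parity must change: odd → even — passes.
ΔS = 0: S: 0 → 0 — passes.
Rule(s) violated: ΔL, ΔJ.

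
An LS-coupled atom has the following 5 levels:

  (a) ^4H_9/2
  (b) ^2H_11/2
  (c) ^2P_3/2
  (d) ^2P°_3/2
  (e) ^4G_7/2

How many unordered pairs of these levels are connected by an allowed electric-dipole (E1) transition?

1

(a)–(b): forbidden (parity, ΔS).
(a)–(c): forbidden (parity, ΔS, ΔL, ΔJ).
(a)–(d): forbidden (ΔS, ΔL, ΔJ).
(a)–(e): forbidden (parity).
(b)–(c): forbidden (parity, ΔL, ΔJ).
(b)–(d): forbidden (ΔL, ΔJ).
(b)–(e): forbidden (parity, ΔS, ΔJ).
(c)–(d): allowed.
(c)–(e): forbidden (parity, ΔS, ΔL, ΔJ).
(d)–(e): forbidden (ΔS, ΔL, ΔJ).
Allowed pairs: 1 of 10.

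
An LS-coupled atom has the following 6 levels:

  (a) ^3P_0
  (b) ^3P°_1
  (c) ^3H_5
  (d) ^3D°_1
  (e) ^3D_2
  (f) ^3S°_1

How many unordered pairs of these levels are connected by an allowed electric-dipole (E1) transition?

5

(a)–(b): allowed.
(a)–(c): forbidden (parity, ΔL, ΔJ).
(a)–(d): allowed.
(a)–(e): forbidden (parity, ΔJ).
(a)–(f): allowed.
(b)–(c): forbidden (ΔL, ΔJ).
(b)–(d): forbidden (parity).
(b)–(e): allowed.
(b)–(f): forbidden (parity).
(c)–(d): forbidden (ΔL, ΔJ).
(c)–(e): forbidden (parity, ΔL, ΔJ).
(c)–(f): forbidden (ΔL, ΔJ).
(d)–(e): allowed.
(d)–(f): forbidden (parity, ΔL).
(e)–(f): forbidden (ΔL).
Allowed pairs: 5 of 15.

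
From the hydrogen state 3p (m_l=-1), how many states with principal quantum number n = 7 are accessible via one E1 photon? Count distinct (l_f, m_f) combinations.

4

E1 requires Δl = ±1, so l_f ∈ {0, 2}; with 0 ≤ l_f ≤ n_f−1 = 6, the allowed l_f values are {0, 2}.
For l_f = 0: m_f ∈ {m_i−1, m_i, m_i+1} ∩ [−0, 0] = {0} → 1 state.
For l_f = 2: m_f ∈ {m_i−1, m_i, m_i+1} ∩ [−2, 2] = {-2, -1, 0} → 3 states.
Total: 4.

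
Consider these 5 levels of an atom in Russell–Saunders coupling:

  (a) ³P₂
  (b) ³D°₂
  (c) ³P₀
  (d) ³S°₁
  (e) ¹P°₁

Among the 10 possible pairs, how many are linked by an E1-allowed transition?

3

(a)–(b): allowed.
(a)–(c): forbidden (parity, ΔJ).
(a)–(d): allowed.
(a)–(e): forbidden (ΔS).
(b)–(c): forbidden (ΔJ).
(b)–(d): forbidden (parity, ΔL).
(b)–(e): forbidden (parity, ΔS).
(c)–(d): allowed.
(c)–(e): forbidden (ΔS).
(d)–(e): forbidden (parity, ΔS).
Allowed pairs: 3 of 10.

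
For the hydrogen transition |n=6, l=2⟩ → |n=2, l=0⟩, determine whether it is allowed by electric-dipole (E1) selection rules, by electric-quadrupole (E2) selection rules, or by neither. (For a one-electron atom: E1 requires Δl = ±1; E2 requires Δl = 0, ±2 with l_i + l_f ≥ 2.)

Δl = 0 − 2 = -2; l_i + l_f = 2.
E1 (Δl = ±1): not satisfied.
E2 (Δl = 0,±2, l_i+l_f ≥ 2): satisfied.

E2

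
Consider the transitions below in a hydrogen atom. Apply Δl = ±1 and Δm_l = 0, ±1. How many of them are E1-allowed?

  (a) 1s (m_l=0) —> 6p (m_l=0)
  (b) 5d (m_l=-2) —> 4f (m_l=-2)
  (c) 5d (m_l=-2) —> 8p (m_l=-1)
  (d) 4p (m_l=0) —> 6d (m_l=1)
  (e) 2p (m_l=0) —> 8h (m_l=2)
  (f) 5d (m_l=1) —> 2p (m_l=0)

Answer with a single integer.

(a) allowed
(b) allowed
(c) allowed
(d) allowed
(e) forbidden — Δl = +4 (E1 requires Δl = ±1); Δm_l = +2 (E1 requires Δm_l = 0, ±1)
(f) allowed
Total allowed: 5 of 6.

5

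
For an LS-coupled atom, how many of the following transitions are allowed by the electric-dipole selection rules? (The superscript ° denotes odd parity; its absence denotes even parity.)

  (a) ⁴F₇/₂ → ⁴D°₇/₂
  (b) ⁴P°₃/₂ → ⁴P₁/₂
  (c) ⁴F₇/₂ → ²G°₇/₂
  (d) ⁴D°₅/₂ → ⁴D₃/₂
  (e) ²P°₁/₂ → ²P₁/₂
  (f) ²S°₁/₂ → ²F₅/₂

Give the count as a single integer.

(a) allowed
(b) allowed
(c) forbidden (ΔS fails)
(d) allowed
(e) allowed
(f) forbidden (ΔL, ΔJ fail)
Total allowed: 4 of 6.

4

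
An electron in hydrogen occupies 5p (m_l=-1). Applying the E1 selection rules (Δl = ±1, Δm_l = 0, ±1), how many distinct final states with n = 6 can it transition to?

E1 requires Δl = ±1, so l_f ∈ {0, 2}; with 0 ≤ l_f ≤ n_f−1 = 5, the allowed l_f values are {0, 2}.
For l_f = 0: m_f ∈ {m_i−1, m_i, m_i+1} ∩ [−0, 0] = {0} → 1 state.
For l_f = 2: m_f ∈ {m_i−1, m_i, m_i+1} ∩ [−2, 2] = {-2, -1, 0} → 3 states.
Total: 4.

4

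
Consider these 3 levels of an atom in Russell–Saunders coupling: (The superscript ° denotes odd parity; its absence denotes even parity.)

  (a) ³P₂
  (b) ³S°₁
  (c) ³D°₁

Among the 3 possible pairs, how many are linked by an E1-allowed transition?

(a)–(b): allowed.
(a)–(c): allowed.
(b)–(c): forbidden (parity, ΔL).
Allowed pairs: 2 of 3.

2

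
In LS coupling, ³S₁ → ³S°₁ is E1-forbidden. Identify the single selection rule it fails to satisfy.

Parity must change: even → odd — passes.
ΔJ = 0, ±1 (not J=0↔0): J: 1 → 1, ΔJ = +0 — passes.
ΔS = 0: S: 1 → 1 — passes.
ΔL = 0, ±1 (not L=0↔0): L: 0 → 0, ΔL = +0 — fails.

the L=0 ↔ L=0 exclusion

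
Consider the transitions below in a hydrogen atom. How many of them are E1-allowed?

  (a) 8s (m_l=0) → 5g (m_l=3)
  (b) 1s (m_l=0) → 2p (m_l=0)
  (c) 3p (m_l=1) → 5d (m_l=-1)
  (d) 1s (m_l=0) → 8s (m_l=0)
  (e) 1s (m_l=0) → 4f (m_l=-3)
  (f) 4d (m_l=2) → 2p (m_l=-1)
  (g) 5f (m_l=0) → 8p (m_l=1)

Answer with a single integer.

1

(a) forbidden — Δl = +4 (E1 requires Δl = ±1); Δm_l = +3 (E1 requires Δm_l = 0, ±1)
(b) allowed
(c) forbidden — Δm_l = -2 (E1 requires Δm_l = 0, ±1)
(d) forbidden — Δl = +0 (E1 requires Δl = ±1)
(e) forbidden — Δl = +3 (E1 requires Δl = ±1); Δm_l = -3 (E1 requires Δm_l = 0, ±1)
(f) forbidden — Δm_l = -3 (E1 requires Δm_l = 0, ±1)
(g) forbidden — Δl = -2 (E1 requires Δl = ±1)
Total allowed: 1 of 7.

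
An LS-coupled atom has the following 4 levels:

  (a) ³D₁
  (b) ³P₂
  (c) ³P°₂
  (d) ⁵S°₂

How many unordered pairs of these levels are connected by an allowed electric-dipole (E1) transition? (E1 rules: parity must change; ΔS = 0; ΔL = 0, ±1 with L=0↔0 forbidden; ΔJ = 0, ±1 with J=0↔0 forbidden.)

(a)–(b): forbidden (parity).
(a)–(c): allowed.
(a)–(d): forbidden (ΔS, ΔL).
(b)–(c): allowed.
(b)–(d): forbidden (ΔS).
(c)–(d): forbidden (parity, ΔS).
Allowed pairs: 2 of 6.

2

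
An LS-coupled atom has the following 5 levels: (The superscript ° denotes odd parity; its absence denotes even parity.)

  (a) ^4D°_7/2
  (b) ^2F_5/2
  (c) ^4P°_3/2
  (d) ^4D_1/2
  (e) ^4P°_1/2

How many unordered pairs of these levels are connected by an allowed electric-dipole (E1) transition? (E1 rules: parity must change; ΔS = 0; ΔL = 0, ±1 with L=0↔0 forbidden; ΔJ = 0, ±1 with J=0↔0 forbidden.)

(a)–(b): forbidden (ΔS).
(a)–(c): forbidden (parity, ΔJ).
(a)–(d): forbidden (ΔJ).
(a)–(e): forbidden (parity, ΔJ).
(b)–(c): forbidden (ΔS, ΔL).
(b)–(d): forbidden (parity, ΔS, ΔJ).
(b)–(e): forbidden (ΔS, ΔL, ΔJ).
(c)–(d): allowed.
(c)–(e): forbidden (parity).
(d)–(e): allowed.
Allowed pairs: 2 of 10.

2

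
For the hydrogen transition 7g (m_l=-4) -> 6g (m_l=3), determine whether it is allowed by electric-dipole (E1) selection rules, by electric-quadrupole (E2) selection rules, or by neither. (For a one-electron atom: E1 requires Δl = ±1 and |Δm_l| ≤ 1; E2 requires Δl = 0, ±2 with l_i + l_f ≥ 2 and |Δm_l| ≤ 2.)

neither

Δl = 4 − 4 = +0; l_i + l_f = 8.
Δm_l = +7.
E1 (Δl = ±1, |Δm_l| ≤ 1): not satisfied.
E2 (Δl = 0,±2, l_i+l_f ≥ 2, |Δm_l| ≤ 2): not satisfied.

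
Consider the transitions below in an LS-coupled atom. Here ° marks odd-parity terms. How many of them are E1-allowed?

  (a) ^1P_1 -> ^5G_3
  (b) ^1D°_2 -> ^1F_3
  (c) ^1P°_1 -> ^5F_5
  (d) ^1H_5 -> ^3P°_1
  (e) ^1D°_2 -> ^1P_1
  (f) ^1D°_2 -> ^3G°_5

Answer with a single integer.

2

(a) forbidden (parity, ΔS, ΔL, ΔJ fail)
(b) allowed
(c) forbidden (ΔS, ΔL, ΔJ fail)
(d) forbidden (ΔS, ΔL, ΔJ fail)
(e) allowed
(f) forbidden (parity, ΔS, ΔL, ΔJ fail)
Total allowed: 2 of 6.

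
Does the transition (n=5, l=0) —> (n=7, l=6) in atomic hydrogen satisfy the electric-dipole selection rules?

forbidden

l: 0 → 6 (Δl = +6). Δl = ±1 ✗.
The transition is electric-dipole forbidden.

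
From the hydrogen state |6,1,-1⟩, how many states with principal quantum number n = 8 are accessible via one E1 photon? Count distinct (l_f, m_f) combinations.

E1 requires Δl = ±1, so l_f ∈ {0, 2}; with 0 ≤ l_f ≤ n_f−1 = 7, the allowed l_f values are {0, 2}.
For l_f = 0: m_f ∈ {m_i−1, m_i, m_i+1} ∩ [−0, 0] = {0} → 1 state.
For l_f = 2: m_f ∈ {m_i−1, m_i, m_i+1} ∩ [−2, 2] = {-2, -1, 0} → 3 states.
Total: 4.

4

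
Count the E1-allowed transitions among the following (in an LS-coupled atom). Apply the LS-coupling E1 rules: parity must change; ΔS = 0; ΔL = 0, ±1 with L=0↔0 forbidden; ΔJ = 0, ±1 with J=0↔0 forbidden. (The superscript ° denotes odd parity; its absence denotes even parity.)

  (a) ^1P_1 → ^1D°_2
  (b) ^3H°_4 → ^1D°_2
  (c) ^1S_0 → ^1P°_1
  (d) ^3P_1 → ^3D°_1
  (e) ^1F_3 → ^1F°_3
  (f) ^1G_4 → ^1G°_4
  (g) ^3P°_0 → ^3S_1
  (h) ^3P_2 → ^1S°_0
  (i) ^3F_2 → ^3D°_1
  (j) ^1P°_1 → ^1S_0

(a) allowed
(b) forbidden (parity, ΔS, ΔL, ΔJ fail)
(c) allowed
(d) allowed
(e) allowed
(f) allowed
(g) allowed
(h) forbidden (ΔS, ΔJ fail)
(i) allowed
(j) allowed
Total allowed: 8 of 10.

8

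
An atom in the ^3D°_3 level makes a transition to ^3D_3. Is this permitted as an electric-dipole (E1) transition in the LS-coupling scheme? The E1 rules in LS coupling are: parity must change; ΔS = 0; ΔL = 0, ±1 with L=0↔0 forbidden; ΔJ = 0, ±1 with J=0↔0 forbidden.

Reading off the term symbols: S 1→1, L 2→2, J 3→3, parity odd→even.
ΔS = 0: S: 1 → 1 — ✓.
ΔJ = 0, ±1 (not J=0↔0): J: 3 → 3, ΔJ = +0 — ✓.
ΔL = 0, ±1 (not L=0↔0): L: 2 → 2, ΔL = +0 — ✓.
Parity must change: odd → even — ✓.
All four E1 rules are satisfied.

allowed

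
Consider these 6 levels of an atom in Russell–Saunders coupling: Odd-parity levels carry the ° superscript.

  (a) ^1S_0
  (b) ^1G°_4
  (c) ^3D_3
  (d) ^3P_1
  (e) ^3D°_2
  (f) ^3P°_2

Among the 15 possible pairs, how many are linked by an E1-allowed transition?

4

(a)–(b): forbidden (ΔL, ΔJ).
(a)–(c): forbidden (parity, ΔS, ΔL, ΔJ).
(a)–(d): forbidden (parity, ΔS).
(a)–(e): forbidden (ΔS, ΔL, ΔJ).
(a)–(f): forbidden (ΔS, ΔJ).
(b)–(c): forbidden (ΔS, ΔL).
(b)–(d): forbidden (ΔS, ΔL, ΔJ).
(b)–(e): forbidden (parity, ΔS, ΔL, ΔJ).
(b)–(f): forbidden (parity, ΔS, ΔL, ΔJ).
(c)–(d): forbidden (parity, ΔJ).
(c)–(e): allowed.
(c)–(f): allowed.
(d)–(e): allowed.
(d)–(f): allowed.
(e)–(f): forbidden (parity).
Allowed pairs: 4 of 15.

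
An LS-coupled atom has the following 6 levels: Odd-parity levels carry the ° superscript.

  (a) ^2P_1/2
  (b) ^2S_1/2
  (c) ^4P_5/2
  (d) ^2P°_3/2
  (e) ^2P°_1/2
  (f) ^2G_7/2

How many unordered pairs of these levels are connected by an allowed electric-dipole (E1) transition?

(a)–(b): forbidden (parity).
(a)–(c): forbidden (parity, ΔS, ΔJ).
(a)–(d): allowed.
(a)–(e): allowed.
(a)–(f): forbidden (parity, ΔL, ΔJ).
(b)–(c): forbidden (parity, ΔS, ΔJ).
(b)–(d): allowed.
(b)–(e): allowed.
(b)–(f): forbidden (parity, ΔL, ΔJ).
(c)–(d): forbidden (ΔS).
(c)–(e): forbidden (ΔS, ΔJ).
(c)–(f): forbidden (parity, ΔS, ΔL).
(d)–(e): forbidden (parity).
(d)–(f): forbidden (ΔL, ΔJ).
(e)–(f): forbidden (ΔL, ΔJ).
Allowed pairs: 4 of 15.

4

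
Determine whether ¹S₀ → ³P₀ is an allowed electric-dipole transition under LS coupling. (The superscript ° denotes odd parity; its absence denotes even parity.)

forbidden

Initial level: S=0, L=0, J=0, parity even. Final level: S=1, L=1, J=0, parity even.
Parity must change: even → even — fails.
ΔS = 0: S: 0 → 1 — fails.
ΔL = 0, ±1 (not L=0↔0): L: 0 → 1, ΔL = +1 — passes.
ΔJ = 0, ±1 (not J=0↔0): J: 0 → 0, ΔJ = +0 — fails.
Rule(s) violated: parity, ΔS, ΔJ.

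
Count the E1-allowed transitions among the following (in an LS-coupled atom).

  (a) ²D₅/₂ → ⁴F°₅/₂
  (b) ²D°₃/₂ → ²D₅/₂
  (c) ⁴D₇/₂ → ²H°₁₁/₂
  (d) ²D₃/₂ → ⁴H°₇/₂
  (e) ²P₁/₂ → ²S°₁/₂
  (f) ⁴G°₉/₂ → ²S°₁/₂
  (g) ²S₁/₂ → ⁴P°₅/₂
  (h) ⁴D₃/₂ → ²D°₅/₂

2

(a) forbidden (ΔS fails)
(b) allowed
(c) forbidden (ΔS, ΔL, ΔJ fail)
(d) forbidden (ΔS, ΔL, ΔJ fail)
(e) allowed
(f) forbidden (parity, ΔS, ΔL, ΔJ fail)
(g) forbidden (ΔS, ΔJ fail)
(h) forbidden (ΔS fails)
Total allowed: 2 of 8.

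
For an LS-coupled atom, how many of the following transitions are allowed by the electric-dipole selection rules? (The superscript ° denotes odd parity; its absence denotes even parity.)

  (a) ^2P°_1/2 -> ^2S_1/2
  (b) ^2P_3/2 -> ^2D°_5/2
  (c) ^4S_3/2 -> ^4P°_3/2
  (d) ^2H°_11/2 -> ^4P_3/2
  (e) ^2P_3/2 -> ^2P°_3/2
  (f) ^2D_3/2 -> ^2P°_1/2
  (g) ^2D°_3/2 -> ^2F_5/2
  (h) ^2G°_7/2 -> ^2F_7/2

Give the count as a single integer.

(a) allowed
(b) allowed
(c) allowed
(d) forbidden (ΔS, ΔL, ΔJ fail)
(e) allowed
(f) allowed
(g) allowed
(h) allowed
Total allowed: 7 of 8.

7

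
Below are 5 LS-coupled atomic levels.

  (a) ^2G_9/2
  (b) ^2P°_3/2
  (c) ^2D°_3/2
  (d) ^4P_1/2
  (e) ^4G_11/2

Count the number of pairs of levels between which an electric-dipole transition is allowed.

0

(a)–(b): forbidden (ΔL, ΔJ).
(a)–(c): forbidden (ΔL, ΔJ).
(a)–(d): forbidden (parity, ΔS, ΔL, ΔJ).
(a)–(e): forbidden (parity, ΔS).
(b)–(c): forbidden (parity).
(b)–(d): forbidden (ΔS).
(b)–(e): forbidden (ΔS, ΔL, ΔJ).
(c)–(d): forbidden (ΔS).
(c)–(e): forbidden (ΔS, ΔL, ΔJ).
(d)–(e): forbidden (parity, ΔL, ΔJ).
Allowed pairs: 0 of 10.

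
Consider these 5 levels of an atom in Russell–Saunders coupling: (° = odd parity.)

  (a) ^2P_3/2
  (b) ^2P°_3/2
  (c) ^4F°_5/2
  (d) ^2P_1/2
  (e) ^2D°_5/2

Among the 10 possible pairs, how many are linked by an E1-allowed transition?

3

(a)–(b): allowed.
(a)–(c): forbidden (ΔS, ΔL).
(a)–(d): forbidden (parity).
(a)–(e): allowed.
(b)–(c): forbidden (parity, ΔS, ΔL).
(b)–(d): allowed.
(b)–(e): forbidden (parity).
(c)–(d): forbidden (ΔS, ΔL, ΔJ).
(c)–(e): forbidden (parity, ΔS).
(d)–(e): forbidden (ΔJ).
Allowed pairs: 3 of 10.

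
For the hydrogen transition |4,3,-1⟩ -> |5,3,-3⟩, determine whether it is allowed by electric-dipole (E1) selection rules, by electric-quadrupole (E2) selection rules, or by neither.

Δl = 3 − 3 = +0; l_i + l_f = 6.
Δm_l = -2.
E1 (Δl = ±1, |Δm_l| ≤ 1): not satisfied.
E2 (Δl = 0,±2, l_i+l_f ≥ 2, |Δm_l| ≤ 2): satisfied.

E2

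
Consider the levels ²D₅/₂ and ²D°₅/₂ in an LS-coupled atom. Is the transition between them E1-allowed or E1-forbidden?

Initial level: S=1/2, L=2, J=5/2, parity even. Final level: S=1/2, L=2, J=5/2, parity odd.
Parity must change: even → odd — passes.
ΔS = 0: S: 1/2 → 1/2 — passes.
ΔL = 0, ±1 (not L=0↔0): L: 2 → 2, ΔL = +0 — passes.
ΔJ = 0, ±1 (not J=0↔0): J: 5/2 → 5/2, ΔJ = +0 — passes.
All four E1 rules are satisfied.

allowed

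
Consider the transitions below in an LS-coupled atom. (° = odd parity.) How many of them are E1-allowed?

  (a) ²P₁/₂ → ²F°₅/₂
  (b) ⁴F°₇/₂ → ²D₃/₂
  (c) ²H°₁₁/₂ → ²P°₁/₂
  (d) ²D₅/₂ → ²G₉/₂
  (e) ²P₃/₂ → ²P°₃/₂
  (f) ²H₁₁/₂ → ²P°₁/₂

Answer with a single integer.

1

(a) forbidden (ΔL, ΔJ fail)
(b) forbidden (ΔS, ΔJ fail)
(c) forbidden (parity, ΔL, ΔJ fail)
(d) forbidden (parity, ΔL, ΔJ fail)
(e) allowed
(f) forbidden (ΔL, ΔJ fail)
Total allowed: 1 of 6.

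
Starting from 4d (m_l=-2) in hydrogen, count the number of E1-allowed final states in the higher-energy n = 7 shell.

4

E1 requires Δl = ±1, so l_f ∈ {1, 3}; with 0 ≤ l_f ≤ n_f−1 = 6, the allowed l_f values are {1, 3}.
For l_f = 1: m_f ∈ {m_i−1, m_i, m_i+1} ∩ [−1, 1] = {-1} → 1 state.
For l_f = 3: m_f ∈ {m_i−1, m_i, m_i+1} ∩ [−3, 3] = {-3, -2, -1} → 3 states.
Total: 4.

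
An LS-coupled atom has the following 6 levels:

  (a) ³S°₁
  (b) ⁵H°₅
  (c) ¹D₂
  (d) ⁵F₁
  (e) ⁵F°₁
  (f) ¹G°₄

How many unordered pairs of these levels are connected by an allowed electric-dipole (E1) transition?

1

(a)–(b): forbidden (parity, ΔS, ΔL, ΔJ).
(a)–(c): forbidden (ΔS, ΔL).
(a)–(d): forbidden (ΔS, ΔL).
(a)–(e): forbidden (parity, ΔS, ΔL).
(a)–(f): forbidden (parity, ΔS, ΔL, ΔJ).
(b)–(c): forbidden (ΔS, ΔL, ΔJ).
(b)–(d): forbidden (ΔL, ΔJ).
(b)–(e): forbidden (parity, ΔL, ΔJ).
(b)–(f): forbidden (parity, ΔS).
(c)–(d): forbidden (parity, ΔS).
(c)–(e): forbidden (ΔS).
(c)–(f): forbidden (ΔL, ΔJ).
(d)–(e): allowed.
(d)–(f): forbidden (ΔS, ΔJ).
(e)–(f): forbidden (parity, ΔS, ΔJ).
Allowed pairs: 1 of 15.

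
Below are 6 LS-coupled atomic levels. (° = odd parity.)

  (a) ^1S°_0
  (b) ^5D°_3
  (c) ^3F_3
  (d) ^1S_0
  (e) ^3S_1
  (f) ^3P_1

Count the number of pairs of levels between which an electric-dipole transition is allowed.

(a)–(b): forbidden (parity, ΔS, ΔL, ΔJ).
(a)–(c): forbidden (ΔS, ΔL, ΔJ).
(a)–(d): forbidden (ΔL, ΔJ).
(a)–(e): forbidden (ΔS, ΔL).
(a)–(f): forbidden (ΔS).
(b)–(c): forbidden (ΔS).
(b)–(d): forbidden (ΔS, ΔL, ΔJ).
(b)–(e): forbidden (ΔS, ΔL, ΔJ).
(b)–(f): forbidden (ΔS, ΔJ).
(c)–(d): forbidden (parity, ΔS, ΔL, ΔJ).
(c)–(e): forbidden (parity, ΔL, ΔJ).
(c)–(f): forbidden (parity, ΔL, ΔJ).
(d)–(e): forbidden (parity, ΔS, ΔL).
(d)–(f): forbidden (parity, ΔS).
(e)–(f): forbidden (parity).
Allowed pairs: 0 of 15.

0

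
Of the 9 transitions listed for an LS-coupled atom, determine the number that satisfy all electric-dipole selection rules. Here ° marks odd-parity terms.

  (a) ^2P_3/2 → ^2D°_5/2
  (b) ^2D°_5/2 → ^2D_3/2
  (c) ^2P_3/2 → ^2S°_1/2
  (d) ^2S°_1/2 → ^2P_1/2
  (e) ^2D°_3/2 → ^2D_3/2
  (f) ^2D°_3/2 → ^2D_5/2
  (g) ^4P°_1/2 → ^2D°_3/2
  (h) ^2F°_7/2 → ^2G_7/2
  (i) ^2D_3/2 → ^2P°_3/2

8

(a) allowed
(b) allowed
(c) allowed
(d) allowed
(e) allowed
(f) allowed
(g) forbidden (parity, ΔS fail)
(h) allowed
(i) allowed
Total allowed: 8 of 9.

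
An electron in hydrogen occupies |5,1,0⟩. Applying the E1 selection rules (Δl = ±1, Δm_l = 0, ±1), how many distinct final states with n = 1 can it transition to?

E1 requires Δl = ±1, so l_f ∈ {0, 2}; with 0 ≤ l_f ≤ n_f−1 = 0, the allowed l_f values are {0}.
For l_f = 0: m_f ∈ {m_i−1, m_i, m_i+1} ∩ [−0, 0] = {0} → 1 state.
Total: 1.

1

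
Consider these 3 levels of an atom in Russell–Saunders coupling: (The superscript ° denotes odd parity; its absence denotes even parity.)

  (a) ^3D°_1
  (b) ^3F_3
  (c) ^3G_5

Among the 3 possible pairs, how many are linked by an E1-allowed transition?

(a)–(b): forbidden (ΔJ).
(a)–(c): forbidden (ΔL, ΔJ).
(b)–(c): forbidden (parity, ΔJ).
Allowed pairs: 0 of 3.

0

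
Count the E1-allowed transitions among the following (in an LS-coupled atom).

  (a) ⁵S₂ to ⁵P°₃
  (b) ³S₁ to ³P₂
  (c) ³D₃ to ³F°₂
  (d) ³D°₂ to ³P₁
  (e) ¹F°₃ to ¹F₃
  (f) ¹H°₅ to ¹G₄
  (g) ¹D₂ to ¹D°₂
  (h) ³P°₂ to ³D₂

7

(a) allowed
(b) forbidden (parity fails)
(c) allowed
(d) allowed
(e) allowed
(f) allowed
(g) allowed
(h) allowed
Total allowed: 7 of 8.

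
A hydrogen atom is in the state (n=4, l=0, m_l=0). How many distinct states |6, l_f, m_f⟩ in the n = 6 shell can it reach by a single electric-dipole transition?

E1 requires Δl = ±1, so l_f ∈ {-1, 1}; with 0 ≤ l_f ≤ n_f−1 = 5, the allowed l_f values are {1}.
For l_f = 1: m_f ∈ {m_i−1, m_i, m_i+1} ∩ [−1, 1] = {-1, 0, 1} → 3 states.
Total: 3.

3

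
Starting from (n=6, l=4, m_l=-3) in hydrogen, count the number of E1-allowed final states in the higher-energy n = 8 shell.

E1 requires Δl = ±1, so l_f ∈ {3, 5}; with 0 ≤ l_f ≤ n_f−1 = 7, the allowed l_f values are {3, 5}.
For l_f = 3: m_f ∈ {m_i−1, m_i, m_i+1} ∩ [−3, 3] = {-3, -2} → 2 states.
For l_f = 5: m_f ∈ {m_i−1, m_i, m_i+1} ∩ [−5, 5] = {-4, -3, -2} → 3 states.
Total: 5.

5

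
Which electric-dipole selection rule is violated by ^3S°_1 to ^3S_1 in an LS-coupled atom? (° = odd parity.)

Parity must change: odd → even — ✓.
ΔS = 0: S: 1 → 1 — ✓.
ΔL = 0, ±1 (not L=0↔0): L: 0 → 0, ΔL = +0 — ✗.
ΔJ = 0, ±1 (not J=0↔0): J: 1 → 1, ΔJ = +0 — ✓.

the L=0 ↔ L=0 exclusion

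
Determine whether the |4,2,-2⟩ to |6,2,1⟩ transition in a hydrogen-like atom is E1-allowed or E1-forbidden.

forbidden

Initial l = 2, final l = 2, so Δl = +0. E1 requires Δl = ±1: fails.
m_l: -2 → 1 (Δm_l = +3). |Δm_l| ≤ 1 fails.
The transition is electric-dipole forbidden.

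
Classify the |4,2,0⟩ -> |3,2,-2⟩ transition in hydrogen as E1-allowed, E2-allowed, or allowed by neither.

E2

Δl = 2 − 2 = +0; l_i + l_f = 4.
Δm_l = -2.
E1 (Δl = ±1, |Δm_l| ≤ 1): not satisfied.
E2 (Δl = 0,±2, l_i+l_f ≥ 2, |Δm_l| ≤ 2): satisfied.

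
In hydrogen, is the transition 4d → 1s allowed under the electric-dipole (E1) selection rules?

forbidden

l: 2 → 0 (Δl = -2). Δl = ±1 fails.
The transition is electric-dipole forbidden.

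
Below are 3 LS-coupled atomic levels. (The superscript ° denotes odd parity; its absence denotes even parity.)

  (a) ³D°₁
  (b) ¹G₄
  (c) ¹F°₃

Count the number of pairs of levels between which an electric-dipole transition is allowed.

(a)–(b): forbidden (ΔS, ΔL, ΔJ).
(a)–(c): forbidden (parity, ΔS, ΔJ).
(b)–(c): allowed.
Allowed pairs: 1 of 3.

1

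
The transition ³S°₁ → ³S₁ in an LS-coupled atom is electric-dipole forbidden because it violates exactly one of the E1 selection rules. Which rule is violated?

Parity must change: odd → even — ok.
ΔS = 0: S: 1 → 1 — ok.
ΔL = 0, ±1 (not L=0↔0): L: 0 → 0, ΔL = +0 — fails.
ΔJ = 0, ±1 (not J=0↔0): J: 1 → 1, ΔJ = +0 — ok.

the L=0 ↔ L=0 exclusion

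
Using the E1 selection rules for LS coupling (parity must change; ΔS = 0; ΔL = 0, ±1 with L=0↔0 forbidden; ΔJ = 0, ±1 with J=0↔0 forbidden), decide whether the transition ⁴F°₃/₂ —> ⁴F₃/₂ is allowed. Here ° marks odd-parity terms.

Parity must change: odd → even — satisfied.
ΔS = 0: S: 3/2 → 3/2 — satisfied.
ΔL = 0, ±1 (not L=0↔0): L: 3 → 3, ΔL = +0 — satisfied.
ΔJ = 0, ±1 (not J=0↔0): J: 3/2 → 3/2, ΔJ = +0 — satisfied.
All four E1 rules are satisfied.

allowed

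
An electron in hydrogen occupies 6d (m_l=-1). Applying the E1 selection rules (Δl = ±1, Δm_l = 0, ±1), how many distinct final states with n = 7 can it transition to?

E1 requires Δl = ±1, so l_f ∈ {1, 3}; with 0 ≤ l_f ≤ n_f−1 = 6, the allowed l_f values are {1, 3}.
For l_f = 1: m_f ∈ {m_i−1, m_i, m_i+1} ∩ [−1, 1] = {-1, 0} → 2 states.
For l_f = 3: m_f ∈ {m_i−1, m_i, m_i+1} ∩ [−3, 3] = {-2, -1, 0} → 3 states.
Total: 5.

5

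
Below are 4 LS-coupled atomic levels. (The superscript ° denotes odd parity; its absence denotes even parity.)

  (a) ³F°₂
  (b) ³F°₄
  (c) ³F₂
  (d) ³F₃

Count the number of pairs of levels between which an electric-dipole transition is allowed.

(a)–(b): forbidden (parity, ΔJ).
(a)–(c): allowed.
(a)–(d): allowed.
(b)–(c): forbidden (ΔJ).
(b)–(d): allowed.
(c)–(d): forbidden (parity).
Allowed pairs: 3 of 6.

3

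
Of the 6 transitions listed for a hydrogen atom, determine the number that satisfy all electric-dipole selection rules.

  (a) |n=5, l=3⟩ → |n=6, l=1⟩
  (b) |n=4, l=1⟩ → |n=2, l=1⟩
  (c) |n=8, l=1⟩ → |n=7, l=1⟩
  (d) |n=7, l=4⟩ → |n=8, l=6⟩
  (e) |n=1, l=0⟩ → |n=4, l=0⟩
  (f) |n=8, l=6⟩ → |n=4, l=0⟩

0

(a) forbidden — Δl = -2 (E1 requires Δl = ±1)
(b) forbidden — Δl = +0 (E1 requires Δl = ±1)
(c) forbidden — Δl = +0 (E1 requires Δl = ±1)
(d) forbidden — Δl = +2 (E1 requires Δl = ±1)
(e) forbidden — Δl = +0 (E1 requires Δl = ±1)
(f) forbidden — Δl = -6 (E1 requires Δl = ±1)
Total allowed: 0 of 6.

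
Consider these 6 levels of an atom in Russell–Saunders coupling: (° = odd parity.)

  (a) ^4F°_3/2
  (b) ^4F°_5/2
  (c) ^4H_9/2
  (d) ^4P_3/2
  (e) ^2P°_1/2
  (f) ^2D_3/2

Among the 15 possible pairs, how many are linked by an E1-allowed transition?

(a)–(b): forbidden (parity).
(a)–(c): forbidden (ΔL, ΔJ).
(a)–(d): forbidden (ΔL).
(a)–(e): forbidden (parity, ΔS, ΔL).
(a)–(f): forbidden (ΔS).
(b)–(c): forbidden (ΔL, ΔJ).
(b)–(d): forbidden (ΔL).
(b)–(e): forbidden (parity, ΔS, ΔL, ΔJ).
(b)–(f): forbidden (ΔS).
(c)–(d): forbidden (parity, ΔL, ΔJ).
(c)–(e): forbidden (ΔS, ΔL, ΔJ).
(c)–(f): forbidden (parity, ΔS, ΔL, ΔJ).
(d)–(e): forbidden (ΔS).
(d)–(f): forbidden (parity, ΔS).
(e)–(f): allowed.
Allowed pairs: 1 of 15.

1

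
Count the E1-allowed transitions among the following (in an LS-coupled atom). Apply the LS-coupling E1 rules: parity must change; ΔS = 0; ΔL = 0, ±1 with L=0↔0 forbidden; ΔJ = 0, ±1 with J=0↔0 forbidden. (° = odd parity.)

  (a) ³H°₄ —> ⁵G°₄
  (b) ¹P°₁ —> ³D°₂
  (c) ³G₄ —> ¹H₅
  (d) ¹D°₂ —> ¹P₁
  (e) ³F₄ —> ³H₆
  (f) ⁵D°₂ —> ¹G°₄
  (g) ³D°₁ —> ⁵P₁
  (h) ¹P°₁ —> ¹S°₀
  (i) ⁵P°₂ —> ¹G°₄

1

(a) forbidden (parity, ΔS fail)
(b) forbidden (parity, ΔS fail)
(c) forbidden (parity, ΔS fail)
(d) allowed
(e) forbidden (parity, ΔL, ΔJ fail)
(f) forbidden (parity, ΔS, ΔL, ΔJ fail)
(g) forbidden (ΔS fails)
(h) forbidden (parity fails)
(i) forbidden (parity, ΔS, ΔL, ΔJ fail)
Total allowed: 1 of 9.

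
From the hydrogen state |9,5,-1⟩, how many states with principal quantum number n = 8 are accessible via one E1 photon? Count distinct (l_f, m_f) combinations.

6

E1 requires Δl = ±1, so l_f ∈ {4, 6}; with 0 ≤ l_f ≤ n_f−1 = 7, the allowed l_f values are {4, 6}.
For l_f = 4: m_f ∈ {m_i−1, m_i, m_i+1} ∩ [−4, 4] = {-2, -1, 0} → 3 states.
For l_f = 6: m_f ∈ {m_i−1, m_i, m_i+1} ∩ [−6, 6] = {-2, -1, 0} → 3 states.
Total: 6.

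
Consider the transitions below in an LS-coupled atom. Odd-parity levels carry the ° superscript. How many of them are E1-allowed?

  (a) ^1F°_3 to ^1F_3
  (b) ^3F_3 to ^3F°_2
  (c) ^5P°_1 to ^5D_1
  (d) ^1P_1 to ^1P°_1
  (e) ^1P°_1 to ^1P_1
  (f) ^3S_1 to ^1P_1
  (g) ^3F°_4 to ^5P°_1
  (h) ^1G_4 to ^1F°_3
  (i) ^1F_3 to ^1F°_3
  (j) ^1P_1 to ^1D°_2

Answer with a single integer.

(a) allowed
(b) allowed
(c) allowed
(d) allowed
(e) allowed
(f) forbidden (parity, ΔS fail)
(g) forbidden (parity, ΔS, ΔL, ΔJ fail)
(h) allowed
(i) allowed
(j) allowed
Total allowed: 8 of 10.

8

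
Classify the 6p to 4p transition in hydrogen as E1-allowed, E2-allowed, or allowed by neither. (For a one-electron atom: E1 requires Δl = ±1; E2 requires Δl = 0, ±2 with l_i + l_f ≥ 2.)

E2

Δl = 1 − 1 = +0; l_i + l_f = 2.
E1 (Δl = ±1): not satisfied.
E2 (Δl = 0,±2, l_i+l_f ≥ 2): satisfied.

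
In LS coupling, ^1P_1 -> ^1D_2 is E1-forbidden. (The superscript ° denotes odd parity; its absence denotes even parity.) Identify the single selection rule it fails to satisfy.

parity

Reading off the term symbols: S 0→0, L 1→2, J 1→2, parity even→even.
ΔJ = 0, ±1 (not J=0↔0): J: 1 → 2, ΔJ = +1 — ok.
ΔS = 0: S: 0 → 0 — ok.
ΔL = 0, ±1 (not L=0↔0): L: 1 → 2, ΔL = +1 — ok.
Parity must change: even → even — fails.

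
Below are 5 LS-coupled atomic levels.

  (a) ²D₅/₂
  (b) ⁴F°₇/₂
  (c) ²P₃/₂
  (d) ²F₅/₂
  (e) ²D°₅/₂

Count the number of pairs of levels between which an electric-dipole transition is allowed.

(a)–(b): forbidden (ΔS).
(a)–(c): forbidden (parity).
(a)–(d): forbidden (parity).
(a)–(e): allowed.
(b)–(c): forbidden (ΔS, ΔL, ΔJ).
(b)–(d): forbidden (ΔS).
(b)–(e): forbidden (parity, ΔS).
(c)–(d): forbidden (parity, ΔL).
(c)–(e): allowed.
(d)–(e): allowed.
Allowed pairs: 3 of 10.

3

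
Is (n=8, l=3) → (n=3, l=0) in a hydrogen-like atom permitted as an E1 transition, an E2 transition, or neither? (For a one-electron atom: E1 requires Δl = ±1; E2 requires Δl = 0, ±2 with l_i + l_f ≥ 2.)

Δl = 0 − 3 = -3; l_i + l_f = 3.
E1 (Δl = ±1): not satisfied.
E2 (Δl = 0,±2, l_i+l_f ≥ 2): not satisfied.

neither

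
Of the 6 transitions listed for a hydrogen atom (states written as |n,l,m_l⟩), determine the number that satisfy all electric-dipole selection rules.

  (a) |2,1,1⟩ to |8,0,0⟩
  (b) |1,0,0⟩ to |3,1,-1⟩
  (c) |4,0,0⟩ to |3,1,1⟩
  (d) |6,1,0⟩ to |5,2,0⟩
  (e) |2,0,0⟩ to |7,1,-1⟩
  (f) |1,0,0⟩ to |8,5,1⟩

(a) allowed
(b) allowed
(c) allowed
(d) allowed
(e) allowed
(f) forbidden — Δl = +5 (E1 requires Δl = ±1)
Total allowed: 5 of 6.

5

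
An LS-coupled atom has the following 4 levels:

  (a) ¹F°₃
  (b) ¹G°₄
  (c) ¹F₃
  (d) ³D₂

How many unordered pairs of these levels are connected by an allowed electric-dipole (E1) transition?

2

(a)–(b): forbidden (parity).
(a)–(c): allowed.
(a)–(d): forbidden (ΔS).
(b)–(c): allowed.
(b)–(d): forbidden (ΔS, ΔL, ΔJ).
(c)–(d): forbidden (parity, ΔS).
Allowed pairs: 2 of 6.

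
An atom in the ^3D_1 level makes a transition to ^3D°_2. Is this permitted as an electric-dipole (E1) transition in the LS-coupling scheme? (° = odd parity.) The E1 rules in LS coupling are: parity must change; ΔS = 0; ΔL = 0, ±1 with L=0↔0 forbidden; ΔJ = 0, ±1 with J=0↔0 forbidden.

Initial level: S=1, L=2, J=1, parity even. Final level: S=1, L=2, J=2, parity odd.
ΔJ = 0, ±1 (not J=0↔0): J: 1 → 2, ΔJ = +1 — satisfied.
ΔL = 0, ±1 (not L=0↔0): L: 2 → 2, ΔL = +0 — satisfied.
Parity must change: even → odd — satisfied.
ΔS = 0: S: 1 → 1 — satisfied.
All four E1 rules are satisfied.

allowed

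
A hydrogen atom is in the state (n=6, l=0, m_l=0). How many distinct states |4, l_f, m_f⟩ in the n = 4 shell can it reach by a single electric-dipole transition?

3

E1 requires Δl = ±1, so l_f ∈ {-1, 1}; with 0 ≤ l_f ≤ n_f−1 = 3, the allowed l_f values are {1}.
For l_f = 1: m_f ∈ {m_i−1, m_i, m_i+1} ∩ [−1, 1] = {-1, 0, 1} → 3 states.
Total: 3.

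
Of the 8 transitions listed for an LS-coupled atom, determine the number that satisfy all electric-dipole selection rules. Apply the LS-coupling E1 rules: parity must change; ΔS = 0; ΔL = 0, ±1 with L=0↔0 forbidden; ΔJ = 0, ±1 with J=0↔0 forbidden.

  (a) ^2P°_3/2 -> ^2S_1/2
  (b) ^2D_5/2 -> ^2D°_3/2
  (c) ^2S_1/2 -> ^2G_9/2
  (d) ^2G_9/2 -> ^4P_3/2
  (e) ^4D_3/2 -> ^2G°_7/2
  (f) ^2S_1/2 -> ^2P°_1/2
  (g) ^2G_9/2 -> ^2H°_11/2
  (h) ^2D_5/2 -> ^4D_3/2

4

(a) allowed
(b) allowed
(c) forbidden (parity, ΔL, ΔJ fail)
(d) forbidden (parity, ΔS, ΔL, ΔJ fail)
(e) forbidden (ΔS, ΔL, ΔJ fail)
(f) allowed
(g) allowed
(h) forbidden (parity, ΔS fail)
Total allowed: 4 of 8.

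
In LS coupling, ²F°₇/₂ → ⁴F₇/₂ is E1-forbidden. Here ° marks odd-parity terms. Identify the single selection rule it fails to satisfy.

the ΔS = 0 rule

Reading off the term symbols: S 1/2→3/2, L 3→3, J 7/2→7/2, parity odd→even.
ΔL = 0, ±1 (not L=0↔0): L: 3 → 3, ΔL = +0 — ✓.
Parity must change: odd → even — ✓.
ΔJ = 0, ±1 (not J=0↔0): J: 7/2 → 7/2, ΔJ = +0 — ✓.
ΔS = 0: S: 1/2 → 3/2 — ✗.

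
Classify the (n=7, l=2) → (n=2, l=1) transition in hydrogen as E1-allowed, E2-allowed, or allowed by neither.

Δl = 1 − 2 = -1; l_i + l_f = 3.
E1 (Δl = ±1): satisfied.
E2 (Δl = 0,±2, l_i+l_f ≥ 2): not satisfied.

E1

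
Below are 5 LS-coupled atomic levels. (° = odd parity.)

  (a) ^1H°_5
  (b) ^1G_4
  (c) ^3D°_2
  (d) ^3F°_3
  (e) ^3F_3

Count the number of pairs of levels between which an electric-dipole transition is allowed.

(a)–(b): allowed.
(a)–(c): forbidden (parity, ΔS, ΔL, ΔJ).
(a)–(d): forbidden (parity, ΔS, ΔL, ΔJ).
(a)–(e): forbidden (ΔS, ΔL, ΔJ).
(b)–(c): forbidden (ΔS, ΔL, ΔJ).
(b)–(d): forbidden (ΔS).
(b)–(e): forbidden (parity, ΔS).
(c)–(d): forbidden (parity).
(c)–(e): allowed.
(d)–(e): allowed.
Allowed pairs: 3 of 10.

3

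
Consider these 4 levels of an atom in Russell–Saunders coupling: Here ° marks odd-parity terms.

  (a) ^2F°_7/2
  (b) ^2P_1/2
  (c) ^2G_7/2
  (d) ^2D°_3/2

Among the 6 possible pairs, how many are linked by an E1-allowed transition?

2

(a)–(b): forbidden (ΔL, ΔJ).
(a)–(c): allowed.
(a)–(d): forbidden (parity, ΔJ).
(b)–(c): forbidden (parity, ΔL, ΔJ).
(b)–(d): allowed.
(c)–(d): forbidden (ΔL, ΔJ).
Allowed pairs: 2 of 6.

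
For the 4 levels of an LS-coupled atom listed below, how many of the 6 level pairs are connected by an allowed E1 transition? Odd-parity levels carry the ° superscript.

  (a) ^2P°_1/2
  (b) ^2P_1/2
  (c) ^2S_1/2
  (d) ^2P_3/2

3

(a)–(b): allowed.
(a)–(c): allowed.
(a)–(d): allowed.
(b)–(c): forbidden (parity).
(b)–(d): forbidden (parity).
(c)–(d): forbidden (parity).
Allowed pairs: 3 of 6.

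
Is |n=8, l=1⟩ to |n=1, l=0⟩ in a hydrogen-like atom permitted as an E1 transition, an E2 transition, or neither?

Δl = 0 − 1 = -1; l_i + l_f = 1.
E1 (Δl = ±1): satisfied.
E2 (Δl = 0,±2, l_i+l_f ≥ 2): not satisfied.

E1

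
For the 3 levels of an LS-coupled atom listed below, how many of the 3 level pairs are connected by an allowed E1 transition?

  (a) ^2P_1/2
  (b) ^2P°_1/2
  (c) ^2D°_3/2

(a)–(b): allowed.
(a)–(c): allowed.
(b)–(c): forbidden (parity).
Allowed pairs: 2 of 3.

2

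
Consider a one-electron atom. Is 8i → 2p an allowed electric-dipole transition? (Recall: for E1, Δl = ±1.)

forbidden

Δl = 1 − 6 = -5; the E1 rule Δl = ±1 is ✗.
The transition is electric-dipole forbidden.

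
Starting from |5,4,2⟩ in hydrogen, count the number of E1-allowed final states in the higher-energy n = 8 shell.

E1 requires Δl = ±1, so l_f ∈ {3, 5}; with 0 ≤ l_f ≤ n_f−1 = 7, the allowed l_f values are {3, 5}.
For l_f = 3: m_f ∈ {m_i−1, m_i, m_i+1} ∩ [−3, 3] = {1, 2, 3} → 3 states.
For l_f = 5: m_f ∈ {m_i−1, m_i, m_i+1} ∩ [−5, 5] = {1, 2, 3} → 3 states.
Total: 6.

6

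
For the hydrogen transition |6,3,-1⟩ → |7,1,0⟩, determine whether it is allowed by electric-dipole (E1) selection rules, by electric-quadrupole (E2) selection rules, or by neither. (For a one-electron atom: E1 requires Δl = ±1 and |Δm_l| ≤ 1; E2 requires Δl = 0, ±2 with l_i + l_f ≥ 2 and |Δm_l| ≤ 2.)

E2

Δl = 1 − 3 = -2; l_i + l_f = 4.
Δm_l = +1.
E1 (Δl = ±1, |Δm_l| ≤ 1): not satisfied.
E2 (Δl = 0,±2, l_i+l_f ≥ 2, |Δm_l| ≤ 2): satisfied.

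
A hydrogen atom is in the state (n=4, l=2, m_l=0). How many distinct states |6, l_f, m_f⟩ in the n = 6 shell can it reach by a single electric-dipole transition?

6

E1 requires Δl = ±1, so l_f ∈ {1, 3}; with 0 ≤ l_f ≤ n_f−1 = 5, the allowed l_f values are {1, 3}.
For l_f = 1: m_f ∈ {m_i−1, m_i, m_i+1} ∩ [−1, 1] = {-1, 0, 1} → 3 states.
For l_f = 3: m_f ∈ {m_i−1, m_i, m_i+1} ∩ [−3, 3] = {-1, 0, 1} → 3 states.
Total: 6.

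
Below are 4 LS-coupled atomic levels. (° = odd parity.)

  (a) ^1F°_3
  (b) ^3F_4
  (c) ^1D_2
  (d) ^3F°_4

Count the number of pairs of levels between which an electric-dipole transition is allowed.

(a)–(b): forbidden (ΔS).
(a)–(c): allowed.
(a)–(d): forbidden (parity, ΔS).
(b)–(c): forbidden (parity, ΔS, ΔJ).
(b)–(d): allowed.
(c)–(d): forbidden (ΔS, ΔJ).
Allowed pairs: 2 of 6.

2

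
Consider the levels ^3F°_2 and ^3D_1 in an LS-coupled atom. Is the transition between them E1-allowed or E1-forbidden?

Reading off the term symbols: S 1→1, L 3→2, J 2→1, parity odd→even.
ΔS = 0: S: 1 → 1 — passes.
ΔL = 0, ±1 (not L=0↔0): L: 3 → 2, ΔL = -1 — passes.
Parity must change: odd → even — passes.
ΔJ = 0, ±1 (not J=0↔0): J: 2 → 1, ΔJ = -1 — passes.
All four E1 rules are satisfied.

allowed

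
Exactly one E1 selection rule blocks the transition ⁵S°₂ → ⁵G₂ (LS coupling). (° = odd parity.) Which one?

the ΔL = 0, ±1 rule

Parity must change: odd → even — ✓.
ΔS = 0: S: 2 → 2 — ✓.
ΔL = 0, ±1 (not L=0↔0): L: 0 → 4, ΔL = +4 — ✗.
ΔJ = 0, ±1 (not J=0↔0): J: 2 → 2, ΔJ = +0 — ✓.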